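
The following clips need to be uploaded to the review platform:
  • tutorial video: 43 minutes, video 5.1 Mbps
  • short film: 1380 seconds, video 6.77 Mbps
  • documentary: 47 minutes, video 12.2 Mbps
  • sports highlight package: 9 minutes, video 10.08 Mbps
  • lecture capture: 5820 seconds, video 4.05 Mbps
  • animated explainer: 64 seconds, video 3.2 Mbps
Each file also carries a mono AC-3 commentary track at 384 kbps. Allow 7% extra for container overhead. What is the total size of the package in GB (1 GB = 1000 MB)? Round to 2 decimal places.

12.20 GB

Audio: 384 kbps = 0.384 Mbps.
tutorial video: 5.484 Mbps × 2580 s × 1.07 = 15139.1 Mb
short film: 7.154 Mbps × 1380 s × 1.07 = 10563.6 Mb
documentary: 12.584 Mbps × 2820 s × 1.07 = 37971.0 Mb
sports highlight package: 10.464 Mbps × 540 s × 1.07 = 6046.1 Mb
lecture capture: 4.434 Mbps × 5820 s × 1.07 = 27612.3 Mb
animated explainer: 3.584 Mbps × 64 s × 1.07 = 245.4 Mb
Total: 97577.5 Mb = 12197.2 MB.
= 12.20 GB.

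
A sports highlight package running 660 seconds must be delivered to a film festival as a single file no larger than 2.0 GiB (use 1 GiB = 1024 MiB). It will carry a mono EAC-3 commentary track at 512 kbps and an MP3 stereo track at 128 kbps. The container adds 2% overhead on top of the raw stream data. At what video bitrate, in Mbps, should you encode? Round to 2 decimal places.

Budget: 2.0 GiB = 17179.9 Mb.
Stream payload after overhead: 17179.9 / 1.02 = 16843.0 Mb.
Total bitrate budget: 16843.0 Mb / 660 s = 25.520 Mbps.
Audio total: 512 + 128 = 640 kbps = 0.640 Mbps.
Video: 25.520 − 0.640 = 24.880 Mbps.

24.88 Mbps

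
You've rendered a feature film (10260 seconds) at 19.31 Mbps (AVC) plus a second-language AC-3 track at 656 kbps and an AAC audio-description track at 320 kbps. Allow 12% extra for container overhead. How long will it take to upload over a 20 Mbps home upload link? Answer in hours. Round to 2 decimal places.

3.24 hours

Audio total: 656 + 320 = 976 kbps = 0.976 Mbps.
Total bitrate: 20.286 Mbps.
File: 20.286 Mbps × 10260 s = 208134.4 Mb.
With 12% container overhead: ×1.12. → 233110.5 Mb.
At 20 Mbps: 233110.5 / 20 = 11655.5 s ≈ 3.24 hours.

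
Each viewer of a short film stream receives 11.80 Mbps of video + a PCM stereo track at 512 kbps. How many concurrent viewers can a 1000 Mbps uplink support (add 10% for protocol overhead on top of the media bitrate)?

Audio: 512 kbps = 0.512 Mbps.
Per-viewer media rate: 12.312 Mbps.
On the wire with 10% overhead: 13.543 Mbps.
1000 Mbps = 1,000 Mbps; 1,000 / 13.543 = 73.84 → 73 viewers.

73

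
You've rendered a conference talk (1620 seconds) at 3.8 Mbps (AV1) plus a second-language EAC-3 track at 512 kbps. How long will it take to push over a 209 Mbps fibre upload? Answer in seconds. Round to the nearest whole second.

Audio: 512 kbps = 0.512 Mbps.
Total bitrate: 4.312 Mbps.
File: 4.312 Mbps × 1620 s = 6985.4 Mb.
At 209 Mbps: 6985.4 / 209 = 33.4 s ≈ 33.4 seconds.

33 seconds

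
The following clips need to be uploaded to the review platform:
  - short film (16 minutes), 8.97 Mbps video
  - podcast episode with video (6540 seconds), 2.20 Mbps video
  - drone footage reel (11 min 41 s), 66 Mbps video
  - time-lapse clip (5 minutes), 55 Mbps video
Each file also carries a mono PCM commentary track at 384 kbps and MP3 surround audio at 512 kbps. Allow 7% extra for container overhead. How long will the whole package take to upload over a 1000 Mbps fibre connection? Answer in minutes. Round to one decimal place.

1.7 minutes

Audio total: 384 + 512 = 896 kbps = 0.896 Mbps.
short film: 9.866 Mbps × 960 s × 1.07 = 10134.4 Mb
podcast episode with video: 3.096 Mbps × 6540 s × 1.07 = 21665.2 Mb
drone footage reel: 66.896 Mbps × 701 s × 1.07 = 50176.7 Mb
time-lapse clip: 55.896 Mbps × 300 s × 1.07 = 17942.6 Mb
Total: 99918.8 Mb = 12489.9 MB.
At 1000 Mbps: 99918.8 / 1000 = 100 s ≈ 1.67 minutes.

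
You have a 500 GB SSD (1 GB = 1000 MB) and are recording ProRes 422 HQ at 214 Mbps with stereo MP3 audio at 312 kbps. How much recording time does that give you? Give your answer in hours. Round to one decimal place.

5.2 hours

Audio: 312 kbps = 0.312 Mbps.
Total bitrate: 214 + 0.312 = 214.312 Mbps.
Capacity: 500 GB = 4,000,000 Mb.
Recording time: 4,000,000 / 214.312 = 18,664 s ≈ 5.18 hours.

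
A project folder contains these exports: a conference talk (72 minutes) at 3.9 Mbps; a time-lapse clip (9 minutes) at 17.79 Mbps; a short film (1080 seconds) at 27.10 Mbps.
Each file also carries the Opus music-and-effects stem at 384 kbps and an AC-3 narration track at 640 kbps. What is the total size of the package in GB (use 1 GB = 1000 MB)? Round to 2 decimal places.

7.73 GB

Audio total: 384 + 640 = 1024 kbps = 1.024 Mbps.
conference talk: 4.924 Mbps × 4320 s = 21271.7 Mb
time-lapse clip: 18.814 Mbps × 540 s = 10159.6 Mb
short film: 28.124 Mbps × 1080 s = 30373.9 Mb
Total: 61805.2 Mb = 7725.6 MB.
= 7.726 GB.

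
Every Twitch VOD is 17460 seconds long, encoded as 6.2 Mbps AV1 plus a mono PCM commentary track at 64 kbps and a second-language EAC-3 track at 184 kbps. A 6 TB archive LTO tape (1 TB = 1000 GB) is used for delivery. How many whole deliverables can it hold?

Audio total: 64 + 184 = 248 kbps = 0.248 Mbps.
Total bitrate: 6.448 Mbps.
Per item: 6.448 Mbps × 17460 s = 112,582 Mb = 14,073 MB.
Capacity: 6 TB = 48,000,000 Mb; 426.36 items → 426 complete.

426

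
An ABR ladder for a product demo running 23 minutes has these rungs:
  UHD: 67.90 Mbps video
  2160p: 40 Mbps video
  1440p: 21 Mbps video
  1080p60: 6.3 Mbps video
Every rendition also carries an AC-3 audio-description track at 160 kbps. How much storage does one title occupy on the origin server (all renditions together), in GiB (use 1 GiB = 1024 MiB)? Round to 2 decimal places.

21.82 GiB

23 min = 1380 s
Audio: 160 kbps = 0.160 Mbps.
Sum of rendition bitrates: (67.90+0.160) + (40+0.160) + (21+0.160) + (6.3+0.160) = 135.840 Mbps.
× 1380 s = 187,459 Mb = 23,432 MB = 21.82 GiB.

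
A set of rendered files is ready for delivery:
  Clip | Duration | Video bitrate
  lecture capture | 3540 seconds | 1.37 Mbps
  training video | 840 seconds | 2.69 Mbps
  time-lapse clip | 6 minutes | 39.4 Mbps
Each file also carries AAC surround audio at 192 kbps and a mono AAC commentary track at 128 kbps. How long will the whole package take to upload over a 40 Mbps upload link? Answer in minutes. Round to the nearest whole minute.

10 minutes

Audio total: 192 + 128 = 320 kbps = 0.320 Mbps.
lecture capture: 1.690 Mbps × 3540 s = 5982.6 Mb
training video: 3.010 Mbps × 840 s = 2528.4 Mb
time-lapse clip: 39.720 Mbps × 360 s = 14299.2 Mb
Total: 22810.2 Mb = 2851.3 MB.
At 40 Mbps: 22810.2 / 40 = 570 s ≈ 9.5 minutes.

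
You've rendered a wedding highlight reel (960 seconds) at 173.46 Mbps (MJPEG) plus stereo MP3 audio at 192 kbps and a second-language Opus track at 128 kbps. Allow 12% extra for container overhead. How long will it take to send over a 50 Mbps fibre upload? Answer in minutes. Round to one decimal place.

Audio total: 192 + 128 = 320 kbps = 0.320 Mbps.
Total bitrate: 173.780 Mbps.
File: 173.780 Mbps × 960 s = 166828.8 Mb.
With 12% container overhead: ×1.12. → 186848.3 Mb.
At 50 Mbps: 186848.3 / 50 = 3737.0 s ≈ 62.3 minutes.

62.3 minutes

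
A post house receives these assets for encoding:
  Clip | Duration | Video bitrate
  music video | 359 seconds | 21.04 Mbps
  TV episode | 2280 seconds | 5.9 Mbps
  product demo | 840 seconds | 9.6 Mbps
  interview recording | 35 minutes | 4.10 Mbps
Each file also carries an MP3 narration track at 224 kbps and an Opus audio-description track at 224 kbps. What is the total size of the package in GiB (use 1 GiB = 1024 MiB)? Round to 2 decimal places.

4.68 GiB

Audio total: 224 + 224 = 448 kbps = 0.448 Mbps.
music video: 21.488 Mbps × 359 s = 7714.2 Mb
TV episode: 6.348 Mbps × 2280 s = 14473.4 Mb
product demo: 10.048 Mbps × 840 s = 8440.3 Mb
interview recording: 4.548 Mbps × 2100 s = 9550.8 Mb
Total: 40178.8 Mb = 5022.3 MB.
= 4.677 GiB.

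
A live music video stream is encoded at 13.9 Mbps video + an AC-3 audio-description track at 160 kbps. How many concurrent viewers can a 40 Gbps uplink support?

2844

Audio: 160 kbps = 0.160 Mbps.
Per-viewer media rate: 14.060 Mbps.
40 Gbps = 40,000 Mbps; 40,000 / 14.060 = 2844.95 → 2844 viewers.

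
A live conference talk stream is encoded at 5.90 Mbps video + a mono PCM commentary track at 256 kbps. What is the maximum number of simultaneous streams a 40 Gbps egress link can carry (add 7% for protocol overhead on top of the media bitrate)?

Audio: 256 kbps = 0.256 Mbps.
Per-viewer media rate: 6.156 Mbps.
On the wire with 7% overhead: 6.587 Mbps.
40 Gbps = 40,000 Mbps; 40,000 / 6.587 = 6072.64 → 6072 viewers.

6072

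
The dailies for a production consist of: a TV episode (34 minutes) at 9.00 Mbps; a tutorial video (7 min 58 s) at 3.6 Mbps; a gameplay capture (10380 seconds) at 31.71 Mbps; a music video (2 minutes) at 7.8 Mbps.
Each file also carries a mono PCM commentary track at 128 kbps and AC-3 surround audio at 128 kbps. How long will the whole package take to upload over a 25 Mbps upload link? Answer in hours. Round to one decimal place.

Audio total: 128 + 128 = 256 kbps = 0.256 Mbps.
TV episode: 9.256 Mbps × 2040 s = 18882.2 Mb
tutorial video: 3.856 Mbps × 478 s = 1843.2 Mb
gameplay capture: 31.966 Mbps × 10380 s = 331807.1 Mb
music video: 8.056 Mbps × 120 s = 966.7 Mb
Total: 353499.2 Mb = 44187.4 MB.
At 25 Mbps: 353499.2 / 25 = 14140 s ≈ 3.93 hours.

3.9 hours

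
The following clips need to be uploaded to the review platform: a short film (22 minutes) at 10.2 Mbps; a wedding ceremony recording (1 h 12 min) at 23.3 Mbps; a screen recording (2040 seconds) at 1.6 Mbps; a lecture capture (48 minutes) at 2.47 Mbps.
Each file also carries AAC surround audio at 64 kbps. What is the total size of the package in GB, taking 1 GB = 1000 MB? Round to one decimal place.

15.6 GB

Audio: 64 kbps = 0.064 Mbps.
short film: 10.264 Mbps × 1320 s = 13548.5 Mb
wedding ceremony recording: 23.364 Mbps × 4320 s = 100932.5 Mb
screen recording: 1.664 Mbps × 2040 s = 3394.6 Mb
lecture capture: 2.534 Mbps × 2880 s = 7297.9 Mb
Total: 125173.4 Mb = 15646.7 MB.
= 15.65 GB.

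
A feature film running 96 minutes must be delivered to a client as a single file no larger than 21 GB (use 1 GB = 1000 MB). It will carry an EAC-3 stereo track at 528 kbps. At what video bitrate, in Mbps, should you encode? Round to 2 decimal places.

Budget: 21 GB = 168000.0 Mb.
96 min = 5760 s
Total bitrate budget: 168000.0 Mb / 5760 s = 29.167 Mbps.
Audio: 528 kbps = 0.528 Mbps.
Video: 29.167 − 0.528 = 28.639 Mbps.

28.64 Mbps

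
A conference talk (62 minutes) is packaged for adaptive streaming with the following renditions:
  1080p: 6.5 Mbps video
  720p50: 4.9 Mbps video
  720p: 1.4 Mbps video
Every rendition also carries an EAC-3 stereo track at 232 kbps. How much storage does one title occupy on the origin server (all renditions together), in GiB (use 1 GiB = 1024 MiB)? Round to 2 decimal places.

62 min = 3720 s
Audio: 232 kbps = 0.232 Mbps.
Sum of rendition bitrates: (6.5+0.232) + (4.9+0.232) + (1.4+0.232) = 13.496 Mbps.
× 3720 s = 50,205 Mb = 6,276 MB = 5.845 GiB.

5.84 GiB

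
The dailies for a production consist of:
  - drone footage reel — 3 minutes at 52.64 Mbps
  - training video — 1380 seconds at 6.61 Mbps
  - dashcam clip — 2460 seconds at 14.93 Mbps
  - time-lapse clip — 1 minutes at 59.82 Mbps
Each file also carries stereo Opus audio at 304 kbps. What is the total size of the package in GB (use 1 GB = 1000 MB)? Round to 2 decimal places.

Audio: 304 kbps = 0.304 Mbps.
drone footage reel: 52.944 Mbps × 180 s = 9529.9 Mb
training video: 6.914 Mbps × 1380 s = 9541.3 Mb
dashcam clip: 15.234 Mbps × 2460 s = 37475.6 Mb
time-lapse clip: 60.124 Mbps × 60 s = 3607.4 Mb
Total: 60154.3 Mb = 7519.3 MB.
= 7.519 GB.

7.52 GB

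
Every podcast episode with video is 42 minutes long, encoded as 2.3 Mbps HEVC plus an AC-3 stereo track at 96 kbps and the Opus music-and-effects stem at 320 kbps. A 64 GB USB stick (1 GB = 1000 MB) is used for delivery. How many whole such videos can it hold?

74

42 min = 2520 s
Audio total: 96 + 320 = 416 kbps = 0.416 Mbps.
Total bitrate: 2.716 Mbps.
Per item: 2.716 Mbps × 2520 s = 6,844 Mb = 855.5 MB.
Capacity: 64 GB = 512,000 Mb; 74.81 items → 74 complete.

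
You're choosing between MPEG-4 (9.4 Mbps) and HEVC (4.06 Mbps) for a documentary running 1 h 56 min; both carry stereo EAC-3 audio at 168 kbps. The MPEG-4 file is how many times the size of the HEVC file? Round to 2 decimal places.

1 h 56 min = 116 min = 6960 s
Audio: 168 kbps = 0.168 Mbps.
MPEG-4: 9.568 Mbps × 6960 s = 66593.3 Mb = 7.752 GiB.
HEVC: 4.228 Mbps × 6960 s = 29426.9 Mb = 3.426 GiB.
Ratio: 7.752 / 3.426 = 2.263.

2.26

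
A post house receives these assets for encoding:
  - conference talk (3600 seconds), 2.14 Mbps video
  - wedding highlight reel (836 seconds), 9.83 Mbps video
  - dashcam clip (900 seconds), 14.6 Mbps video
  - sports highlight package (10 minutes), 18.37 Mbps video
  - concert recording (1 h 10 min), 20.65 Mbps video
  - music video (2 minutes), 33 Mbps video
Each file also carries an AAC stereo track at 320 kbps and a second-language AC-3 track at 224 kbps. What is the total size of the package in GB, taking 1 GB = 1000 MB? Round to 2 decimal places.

Audio total: 320 + 224 = 544 kbps = 0.544 Mbps.
conference talk: 2.684 Mbps × 3600 s = 9662.4 Mb
wedding highlight reel: 10.374 Mbps × 836 s = 8672.7 Mb
dashcam clip: 15.144 Mbps × 900 s = 13629.6 Mb
sports highlight package: 18.914 Mbps × 600 s = 11348.4 Mb
concert recording: 21.194 Mbps × 4200 s = 89014.8 Mb
music video: 33.544 Mbps × 120 s = 4025.3 Mb
Total: 136353.1 Mb = 17044.1 MB.
= 17.04 GB.

17.04 GB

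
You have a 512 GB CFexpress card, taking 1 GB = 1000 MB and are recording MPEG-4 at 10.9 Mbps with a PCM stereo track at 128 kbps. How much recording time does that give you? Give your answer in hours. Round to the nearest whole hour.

Audio: 128 kbps = 0.128 Mbps.
Total bitrate: 10.9 + 0.128 = 11.028 Mbps.
Capacity: 512 GB = 4,096,000 Mb.
Recording time: 4,096,000 / 11.028 = 371,418 s ≈ 103 hours.

103 hours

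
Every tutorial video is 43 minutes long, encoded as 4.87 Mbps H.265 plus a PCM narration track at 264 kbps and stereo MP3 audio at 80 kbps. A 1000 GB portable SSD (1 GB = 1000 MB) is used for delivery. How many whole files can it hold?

43 min = 2580 s
Audio total: 264 + 80 = 344 kbps = 0.344 Mbps.
Total bitrate: 5.214 Mbps.
Per item: 5.214 Mbps × 2580 s = 13,452 Mb = 1,682 MB.
Capacity: 1000 GB = 8,000,000 Mb; 594.70 items → 594 complete.

594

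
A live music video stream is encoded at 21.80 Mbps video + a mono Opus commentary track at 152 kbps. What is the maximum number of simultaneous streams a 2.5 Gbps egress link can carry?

Audio: 152 kbps = 0.152 Mbps.
Per-viewer media rate: 21.952 Mbps.
2.5 Gbps = 2,500 Mbps; 2,500 / 21.952 = 113.88 → 113 viewers.

113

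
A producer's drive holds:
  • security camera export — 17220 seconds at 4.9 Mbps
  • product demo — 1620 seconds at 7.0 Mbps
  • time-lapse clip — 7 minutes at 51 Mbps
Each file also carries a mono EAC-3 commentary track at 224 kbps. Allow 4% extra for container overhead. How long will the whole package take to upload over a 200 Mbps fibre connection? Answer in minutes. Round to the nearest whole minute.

Audio: 224 kbps = 0.224 Mbps.
security camera export: 5.124 Mbps × 17220 s × 1.04 = 91764.7 Mb
product demo: 7.224 Mbps × 1620 s × 1.04 = 12171.0 Mb
time-lapse clip: 51.224 Mbps × 420 s × 1.04 = 22374.6 Mb
Total: 126310.3 Mb = 15788.8 MB.
At 200 Mbps: 126310.3 / 200 = 632 s ≈ 10.5 minutes.

11 minutes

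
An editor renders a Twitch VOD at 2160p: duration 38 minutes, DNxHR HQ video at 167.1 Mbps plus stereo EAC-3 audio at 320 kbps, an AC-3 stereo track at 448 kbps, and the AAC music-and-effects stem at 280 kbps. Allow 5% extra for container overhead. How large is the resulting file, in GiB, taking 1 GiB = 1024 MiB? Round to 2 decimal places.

46.86 GiB

38 min = 2280 s
Audio total: 320 + 448 + 280 = 1048 kbps = 1.048 Mbps.
Total bitrate: 167.1 + 1.048 = 168.148 Mbps.
Stream data: 168.148 Mbps × 2280 s = 383377.4 Mb.
With 5% container overhead: ×1.05.
402,546 Mb = 50,318,289,000 bytes ÷ 1,073,741,824 = 46.86 GiB.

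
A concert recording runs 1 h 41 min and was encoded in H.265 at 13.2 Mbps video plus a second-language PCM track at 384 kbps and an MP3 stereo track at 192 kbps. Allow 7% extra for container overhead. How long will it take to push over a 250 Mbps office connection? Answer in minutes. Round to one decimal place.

1 h 41 min = 101 min = 6060 s
Audio total: 384 + 192 = 576 kbps = 0.576 Mbps.
Total bitrate: 13.776 Mbps.
File: 13.776 Mbps × 6060 s = 83482.6 Mb.
With 7% container overhead: ×1.07. → 89326.3 Mb.
At 250 Mbps: 89326.3 / 250 = 357.3 s ≈ 5.96 minutes.

6.0 minutes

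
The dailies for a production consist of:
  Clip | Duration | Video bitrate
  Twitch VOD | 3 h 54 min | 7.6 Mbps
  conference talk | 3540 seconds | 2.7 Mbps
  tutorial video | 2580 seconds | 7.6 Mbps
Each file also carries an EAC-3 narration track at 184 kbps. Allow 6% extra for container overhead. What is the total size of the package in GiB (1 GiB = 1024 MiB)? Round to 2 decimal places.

Audio: 184 kbps = 0.184 Mbps.
Twitch VOD: 7.784 Mbps × 14040 s × 1.06 = 115844.6 Mb
conference talk: 2.884 Mbps × 3540 s × 1.06 = 10821.9 Mb
tutorial video: 7.784 Mbps × 2580 s × 1.06 = 21287.7 Mb
Total: 147954.2 Mb = 18494.3 MB.
= 17.22 GiB.

17.22 GiB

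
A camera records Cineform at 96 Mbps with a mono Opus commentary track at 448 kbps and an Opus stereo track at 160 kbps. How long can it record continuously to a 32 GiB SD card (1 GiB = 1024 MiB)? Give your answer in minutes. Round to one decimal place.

Audio total: 448 + 160 = 608 kbps = 0.608 Mbps.
Total bitrate: 96 + 0.608 = 96.608 Mbps.
Capacity: 32 GiB = 274,878 Mb.
Recording time: 274,878 / 96.608 = 2,845 s ≈ 47.4 minutes.

47.4 minutes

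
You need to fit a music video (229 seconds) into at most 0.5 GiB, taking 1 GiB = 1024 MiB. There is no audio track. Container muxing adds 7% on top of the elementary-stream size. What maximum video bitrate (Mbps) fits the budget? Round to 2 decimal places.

Budget: 0.5 GiB = 4295.0 Mb.
Stream payload after overhead: 4295.0 / 1.07 = 4014.0 Mb.
Total bitrate budget: 4014.0 Mb / 229 s = 17.528 Mbps.

17.53 Mbps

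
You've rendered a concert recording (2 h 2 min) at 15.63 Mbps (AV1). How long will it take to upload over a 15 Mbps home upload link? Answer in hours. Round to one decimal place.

2.1 hours

2 h 2 min = 122 min = 7320 s
File: 15.630 Mbps × 7320 s = 114411.6 Mb.
At 15 Mbps: 114411.6 / 15 = 7627.4 s ≈ 2.12 hours.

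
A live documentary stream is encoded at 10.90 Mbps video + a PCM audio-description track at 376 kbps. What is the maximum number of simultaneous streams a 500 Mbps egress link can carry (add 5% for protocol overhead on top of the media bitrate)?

42

Audio: 376 kbps = 0.376 Mbps.
Per-viewer media rate: 11.276 Mbps.
On the wire with 5% overhead: 11.840 Mbps.
500 Mbps = 500.0 Mbps; 500.0 / 11.840 = 42.23 → 42 viewers.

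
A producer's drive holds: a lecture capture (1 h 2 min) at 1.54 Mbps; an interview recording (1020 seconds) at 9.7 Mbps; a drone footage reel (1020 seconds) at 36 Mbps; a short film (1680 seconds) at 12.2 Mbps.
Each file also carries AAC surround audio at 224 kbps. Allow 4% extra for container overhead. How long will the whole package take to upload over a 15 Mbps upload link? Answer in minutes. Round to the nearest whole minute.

86 minutes

Audio: 224 kbps = 0.224 Mbps.
lecture capture: 1.764 Mbps × 3720 s × 1.04 = 6824.6 Mb
interview recording: 9.924 Mbps × 1020 s × 1.04 = 10527.4 Mb
drone footage reel: 36.224 Mbps × 1020 s × 1.04 = 38426.4 Mb
short film: 12.424 Mbps × 1680 s × 1.04 = 21707.2 Mb
Total: 77485.6 Mb = 9685.7 MB.
At 15 Mbps: 77485.6 / 15 = 5166 s ≈ 86.1 minutes.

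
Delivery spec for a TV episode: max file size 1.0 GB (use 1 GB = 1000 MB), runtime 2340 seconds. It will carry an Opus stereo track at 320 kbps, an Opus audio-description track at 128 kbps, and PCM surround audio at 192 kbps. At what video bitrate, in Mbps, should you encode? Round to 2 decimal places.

Budget: 1.0 GB = 8000.0 Mb.
Total bitrate budget: 8000.0 Mb / 2340 s = 3.419 Mbps.
Audio total: 320 + 128 + 192 = 640 kbps = 0.640 Mbps.
Video: 3.419 − 0.640 = 2.779 Mbps.

2.78 Mbps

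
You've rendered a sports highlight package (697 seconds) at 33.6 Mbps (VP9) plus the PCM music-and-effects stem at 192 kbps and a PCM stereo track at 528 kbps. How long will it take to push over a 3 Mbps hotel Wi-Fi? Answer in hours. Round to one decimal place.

Audio total: 192 + 528 = 720 kbps = 0.720 Mbps.
Total bitrate: 34.320 Mbps.
File: 34.320 Mbps × 697 s = 23921.0 Mb.
At 3 Mbps: 23921.0 / 3 = 7973.7 s ≈ 2.21 hours.

2.2 hours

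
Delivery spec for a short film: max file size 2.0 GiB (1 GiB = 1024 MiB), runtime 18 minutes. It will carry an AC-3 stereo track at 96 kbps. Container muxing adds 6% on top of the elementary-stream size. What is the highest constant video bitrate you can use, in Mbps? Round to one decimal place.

14.9 Mbps

Budget: 2.0 GiB = 17179.9 Mb.
Stream payload after overhead: 17179.9 / 1.06 = 16207.4 Mb.
18 min = 1080 s
Total bitrate budget: 16207.4 Mb / 1080 s = 15.007 Mbps.
Audio: 96 kbps = 0.096 Mbps.
Video: 15.007 − 0.096 = 14.911 Mbps.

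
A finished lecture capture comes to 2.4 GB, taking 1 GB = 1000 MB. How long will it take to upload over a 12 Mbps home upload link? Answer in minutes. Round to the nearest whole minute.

File: 2.4 GB = 19200.0 Mb.
At 12 Mbps: 19200.0 / 12 = 1600.0 s ≈ 26.7 minutes.

27 minutes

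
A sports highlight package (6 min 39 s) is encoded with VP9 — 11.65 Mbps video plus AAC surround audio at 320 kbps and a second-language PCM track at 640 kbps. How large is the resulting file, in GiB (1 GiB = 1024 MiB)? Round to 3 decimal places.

0.586 GiB

6 min 39 s = 399 s
Audio total: 320 + 640 = 960 kbps = 0.960 Mbps.
Total bitrate: 11.65 + 0.960 = 12.610 Mbps.
Stream data: 12.610 Mbps × 399 s = 5031.4 Mb.
5,031 Mb = 628,923,750 bytes ÷ 1,073,741,824 = 0.5857 GiB.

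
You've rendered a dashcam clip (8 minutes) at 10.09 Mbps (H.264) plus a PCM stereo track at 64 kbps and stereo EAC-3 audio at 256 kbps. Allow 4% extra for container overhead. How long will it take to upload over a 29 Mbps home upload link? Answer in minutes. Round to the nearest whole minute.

8 min = 480 s
Audio total: 64 + 256 = 320 kbps = 0.320 Mbps.
Total bitrate: 10.410 Mbps.
File: 10.410 Mbps × 480 s = 4996.8 Mb.
With 4% container overhead: ×1.04. → 5196.7 Mb.
At 29 Mbps: 5196.7 / 29 = 179.2 s ≈ 2.99 minutes.

3 minutes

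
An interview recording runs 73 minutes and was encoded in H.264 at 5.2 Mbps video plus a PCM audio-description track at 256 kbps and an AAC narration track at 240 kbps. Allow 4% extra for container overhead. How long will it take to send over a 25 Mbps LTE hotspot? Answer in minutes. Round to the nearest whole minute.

17 minutes

73 min = 4380 s
Audio total: 256 + 240 = 496 kbps = 0.496 Mbps.
Total bitrate: 5.696 Mbps.
File: 5.696 Mbps × 4380 s = 24948.5 Mb.
With 4% container overhead: ×1.04. → 25946.4 Mb.
At 25 Mbps: 25946.4 / 25 = 1037.9 s ≈ 17.3 minutes.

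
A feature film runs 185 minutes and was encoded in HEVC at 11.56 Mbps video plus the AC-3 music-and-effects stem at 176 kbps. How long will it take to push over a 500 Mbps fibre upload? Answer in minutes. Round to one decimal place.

4.3 minutes

185 min = 11100 s
Audio: 176 kbps = 0.176 Mbps.
Total bitrate: 11.736 Mbps.
File: 11.736 Mbps × 11100 s = 130269.6 Mb.
At 500 Mbps: 130269.6 / 500 = 260.5 s ≈ 4.34 minutes.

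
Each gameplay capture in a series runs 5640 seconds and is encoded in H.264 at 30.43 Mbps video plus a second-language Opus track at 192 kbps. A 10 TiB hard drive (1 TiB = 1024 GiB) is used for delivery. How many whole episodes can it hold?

509

Audio: 192 kbps = 0.192 Mbps.
Total bitrate: 30.622 Mbps.
Per item: 30.622 Mbps × 5640 s = 172,708 Mb = 21,589 MB.
Capacity: 10 TiB = 87,960,930 Mb; 509.30 items → 509 complete.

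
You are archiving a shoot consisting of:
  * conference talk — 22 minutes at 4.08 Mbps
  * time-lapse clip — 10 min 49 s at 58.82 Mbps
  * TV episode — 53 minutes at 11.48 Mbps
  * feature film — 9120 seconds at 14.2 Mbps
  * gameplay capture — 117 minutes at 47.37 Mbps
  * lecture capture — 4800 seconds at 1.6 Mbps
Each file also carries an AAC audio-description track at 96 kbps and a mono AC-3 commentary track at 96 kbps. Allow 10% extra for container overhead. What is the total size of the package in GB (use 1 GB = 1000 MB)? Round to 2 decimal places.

76.28 GB

Audio total: 96 + 96 = 192 kbps = 0.192 Mbps.
conference talk: 4.272 Mbps × 1320 s × 1.10 = 6202.9 Mb
time-lapse clip: 59.012 Mbps × 649 s × 1.10 = 42128.7 Mb
TV episode: 11.672 Mbps × 3180 s × 1.10 = 40828.7 Mb
feature film: 14.392 Mbps × 9120 s × 1.10 = 144380.5 Mb
gameplay capture: 47.562 Mbps × 7020 s × 1.10 = 367273.8 Mb
lecture capture: 1.792 Mbps × 4800 s × 1.10 = 9461.8 Mb
Total: 610276.3 Mb = 76284.5 MB.
= 76.28 GB.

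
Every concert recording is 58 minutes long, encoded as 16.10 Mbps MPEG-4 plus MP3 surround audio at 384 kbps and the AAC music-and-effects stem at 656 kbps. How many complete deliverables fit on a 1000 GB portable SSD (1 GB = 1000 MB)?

134

58 min = 3480 s
Audio total: 384 + 656 = 1040 kbps = 1.040 Mbps.
Total bitrate: 17.140 Mbps.
Per item: 17.140 Mbps × 3480 s = 59,647 Mb = 7,456 MB.
Capacity: 1000 GB = 8,000,000 Mb; 134.12 items → 134 complete.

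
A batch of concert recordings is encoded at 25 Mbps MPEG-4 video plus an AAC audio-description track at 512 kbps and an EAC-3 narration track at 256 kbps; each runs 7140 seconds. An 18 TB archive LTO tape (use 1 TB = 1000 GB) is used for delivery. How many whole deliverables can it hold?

782

Audio total: 512 + 256 = 768 kbps = 0.768 Mbps.
Total bitrate: 25.768 Mbps.
Per item: 25.768 Mbps × 7140 s = 183,984 Mb = 22,998 MB.
Capacity: 18 TB = 144,000,000 Mb; 782.68 items → 782 complete.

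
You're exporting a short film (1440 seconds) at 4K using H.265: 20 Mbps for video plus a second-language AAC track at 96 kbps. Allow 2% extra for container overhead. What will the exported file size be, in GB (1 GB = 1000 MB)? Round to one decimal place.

3.7 GB

Audio: 96 kbps = 0.096 Mbps.
Total bitrate: 20 + 0.096 = 20.096 Mbps.
Stream data: 20.096 Mbps × 1440 s = 28938.2 Mb.
With 2% container overhead: ×1.02.
29,517 Mb ÷ 8 = 3,690 MB → 3.690 GB.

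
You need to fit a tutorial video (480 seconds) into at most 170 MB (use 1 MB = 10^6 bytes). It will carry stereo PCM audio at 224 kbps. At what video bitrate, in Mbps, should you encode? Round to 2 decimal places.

Budget: 170 MB = 1360.0 Mb.
Total bitrate budget: 1360.0 Mb / 480 s = 2.833 Mbps.
Audio: 224 kbps = 0.224 Mbps.
Video: 2.833 − 0.224 = 2.609 Mbps.

2.61 Mbps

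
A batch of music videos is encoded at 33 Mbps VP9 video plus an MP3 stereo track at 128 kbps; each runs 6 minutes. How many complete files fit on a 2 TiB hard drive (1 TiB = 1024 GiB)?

1475

6 min = 360 s
Audio: 128 kbps = 0.128 Mbps.
Total bitrate: 33.128 Mbps.
Per item: 33.128 Mbps × 360 s = 11,926 Mb = 1,491 MB.
Capacity: 2 TiB = 17,592,186 Mb; 1475.10 items → 1475 complete.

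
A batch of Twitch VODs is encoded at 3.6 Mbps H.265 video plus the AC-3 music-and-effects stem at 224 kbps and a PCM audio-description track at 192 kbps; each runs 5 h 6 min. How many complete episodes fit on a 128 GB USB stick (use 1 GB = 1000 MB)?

5 h 6 min = 306 min = 18360 s
Audio total: 224 + 192 = 416 kbps = 0.416 Mbps.
Total bitrate: 4.016 Mbps.
Per item: 4.016 Mbps × 18360 s = 73,734 Mb = 9,217 MB.
Capacity: 128 GB = 1,024,000 Mb; 13.89 items → 13 complete.

13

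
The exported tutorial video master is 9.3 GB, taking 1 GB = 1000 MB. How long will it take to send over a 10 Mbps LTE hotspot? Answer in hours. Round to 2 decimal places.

File: 9.3 GB = 74400.0 Mb.
At 10 Mbps: 74400.0 / 10 = 7440.0 s ≈ 2.07 hours.

2.07 hours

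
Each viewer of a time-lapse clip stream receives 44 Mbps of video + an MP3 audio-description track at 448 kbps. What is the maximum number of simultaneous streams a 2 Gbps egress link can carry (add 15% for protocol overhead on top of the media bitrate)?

39

Audio: 448 kbps = 0.448 Mbps.
Per-viewer media rate: 44.448 Mbps.
On the wire with 15% overhead: 51.115 Mbps.
2 Gbps = 2,000 Mbps; 2,000 / 51.115 = 39.13 → 39 viewers.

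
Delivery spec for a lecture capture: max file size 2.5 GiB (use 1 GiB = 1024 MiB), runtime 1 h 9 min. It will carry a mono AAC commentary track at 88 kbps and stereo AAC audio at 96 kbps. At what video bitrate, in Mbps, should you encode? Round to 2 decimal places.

Budget: 2.5 GiB = 21474.8 Mb.
1 h 9 min = 69 min = 4140 s
Total bitrate budget: 21474.8 Mb / 4140 s = 5.187 Mbps.
Audio total: 88 + 96 = 184 kbps = 0.184 Mbps.
Video: 5.187 − 0.184 = 5.003 Mbps.

5.00 Mbps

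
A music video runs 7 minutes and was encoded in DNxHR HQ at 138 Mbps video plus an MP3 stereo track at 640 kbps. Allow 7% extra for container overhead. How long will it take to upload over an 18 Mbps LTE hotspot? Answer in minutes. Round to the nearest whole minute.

7 min = 420 s
Audio: 640 kbps = 0.640 Mbps.
Total bitrate: 138.640 Mbps.
File: 138.640 Mbps × 420 s = 58228.8 Mb.
With 7% container overhead: ×1.07. → 62304.8 Mb.
At 18 Mbps: 62304.8 / 18 = 3461.4 s ≈ 57.7 minutes.

58 minutes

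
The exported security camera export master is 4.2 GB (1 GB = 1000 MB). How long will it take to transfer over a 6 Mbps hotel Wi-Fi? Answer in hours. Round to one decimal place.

File: 4.2 GB = 33600.0 Mb.
At 6 Mbps: 33600.0 / 6 = 5600.0 s ≈ 1.56 hours.

1.6 hours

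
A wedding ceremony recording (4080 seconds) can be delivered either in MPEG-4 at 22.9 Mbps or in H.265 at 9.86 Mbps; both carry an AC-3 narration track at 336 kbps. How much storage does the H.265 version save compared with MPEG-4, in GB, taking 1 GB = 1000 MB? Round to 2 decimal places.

Audio: 336 kbps = 0.336 Mbps.
MPEG-4: 23.236 Mbps × 4080 s = 94802.9 Mb = 11.850 GB.
H.265: 10.196 Mbps × 4080 s = 41599.7 Mb = 5.200 GB.
Saving: 11.850 − 5.200 = 6.650 GB.

6.65 GB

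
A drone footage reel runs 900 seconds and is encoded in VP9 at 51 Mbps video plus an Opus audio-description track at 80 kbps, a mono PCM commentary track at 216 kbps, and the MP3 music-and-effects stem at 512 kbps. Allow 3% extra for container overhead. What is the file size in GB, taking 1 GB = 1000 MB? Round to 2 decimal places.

Audio total: 80 + 216 + 512 = 808 kbps = 0.808 Mbps.
Total bitrate: 51 + 0.808 = 51.808 Mbps.
Stream data: 51.808 Mbps × 900 s = 46627.2 Mb.
With 3% container overhead: ×1.03.
48,026 Mb ÷ 8 = 6,003 MB → 6.003 GB.

6.00 GB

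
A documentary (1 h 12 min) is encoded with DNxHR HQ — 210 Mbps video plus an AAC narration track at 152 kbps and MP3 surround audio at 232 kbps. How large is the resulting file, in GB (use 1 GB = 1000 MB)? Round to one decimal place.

113.6 GB

1 h 12 min = 72 min = 4320 s
Audio total: 152 + 232 = 384 kbps = 0.384 Mbps.
Total bitrate: 210 + 0.384 = 210.384 Mbps.
Stream data: 210.384 Mbps × 4320 s = 908858.9 Mb.
908,859 Mb ÷ 8 = 113,607 MB → 113.6 GB.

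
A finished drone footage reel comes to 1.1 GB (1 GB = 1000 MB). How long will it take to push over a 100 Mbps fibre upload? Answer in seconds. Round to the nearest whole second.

File: 1.1 GB = 8800.0 Mb.
At 100 Mbps: 8800.0 / 100 = 88.0 s ≈ 88 seconds.

88 seconds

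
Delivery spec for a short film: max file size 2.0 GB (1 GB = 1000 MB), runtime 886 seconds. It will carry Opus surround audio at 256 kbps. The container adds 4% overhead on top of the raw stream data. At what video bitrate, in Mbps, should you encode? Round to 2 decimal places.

17.11 Mbps

Budget: 2.0 GB = 16000.0 Mb.
Stream payload after overhead: 16000.0 / 1.04 = 15384.6 Mb.
Total bitrate budget: 15384.6 Mb / 886 s = 17.364 Mbps.
Audio: 256 kbps = 0.256 Mbps.
Video: 17.364 − 0.256 = 17.108 Mbps.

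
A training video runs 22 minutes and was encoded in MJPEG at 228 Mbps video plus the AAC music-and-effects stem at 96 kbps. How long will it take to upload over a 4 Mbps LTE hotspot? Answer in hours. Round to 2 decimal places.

20.91 hours

22 min = 1320 s
Audio: 96 kbps = 0.096 Mbps.
Total bitrate: 228.096 Mbps.
File: 228.096 Mbps × 1320 s = 301086.7 Mb.
At 4 Mbps: 301086.7 / 4 = 75271.7 s ≈ 20.9 hours.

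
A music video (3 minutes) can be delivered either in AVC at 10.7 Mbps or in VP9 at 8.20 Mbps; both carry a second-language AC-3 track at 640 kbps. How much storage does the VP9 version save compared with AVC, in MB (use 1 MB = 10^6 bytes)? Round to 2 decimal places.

3 min = 180 s
Audio: 640 kbps = 0.640 Mbps.
AVC: 11.340 Mbps × 180 s = 2041.2 Mb = 255.150 MB.
VP9: 8.840 Mbps × 180 s = 1591.2 Mb = 198.900 MB.
Saving: 255.150 − 198.900 = 56.250 MB.

56.25 MB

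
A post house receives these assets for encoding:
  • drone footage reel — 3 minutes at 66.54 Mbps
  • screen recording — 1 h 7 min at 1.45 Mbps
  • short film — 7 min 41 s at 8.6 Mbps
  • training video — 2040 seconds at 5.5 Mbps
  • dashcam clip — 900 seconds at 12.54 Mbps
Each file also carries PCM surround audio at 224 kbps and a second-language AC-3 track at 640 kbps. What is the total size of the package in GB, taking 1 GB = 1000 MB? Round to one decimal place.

6.4 GB

Audio total: 224 + 640 = 864 kbps = 0.864 Mbps.
drone footage reel: 67.404 Mbps × 180 s = 12132.7 Mb
screen recording: 2.314 Mbps × 4020 s = 9302.3 Mb
short film: 9.464 Mbps × 461 s = 4362.9 Mb
training video: 6.364 Mbps × 2040 s = 12982.6 Mb
dashcam clip: 13.404 Mbps × 900 s = 12063.6 Mb
Total: 50844.1 Mb = 6355.5 MB.
= 6.356 GB.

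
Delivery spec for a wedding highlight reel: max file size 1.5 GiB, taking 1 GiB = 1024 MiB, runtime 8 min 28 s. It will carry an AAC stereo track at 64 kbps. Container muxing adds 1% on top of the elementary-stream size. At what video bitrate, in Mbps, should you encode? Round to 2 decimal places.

Budget: 1.5 GiB = 12884.9 Mb.
Stream payload after overhead: 12884.9 / 1.01 = 12757.3 Mb.
8 min 28 s = 508 s
Total bitrate budget: 12757.3 Mb / 508 s = 25.113 Mbps.
Audio: 64 kbps = 0.064 Mbps.
Video: 25.113 − 0.064 = 25.049 Mbps.

25.05 Mbps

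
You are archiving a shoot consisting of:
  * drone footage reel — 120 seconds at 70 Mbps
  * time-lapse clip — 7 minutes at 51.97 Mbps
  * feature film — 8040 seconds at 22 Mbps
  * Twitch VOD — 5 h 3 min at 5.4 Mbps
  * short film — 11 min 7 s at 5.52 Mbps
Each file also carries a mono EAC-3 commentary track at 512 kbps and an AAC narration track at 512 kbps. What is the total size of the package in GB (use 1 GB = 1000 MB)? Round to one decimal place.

Audio total: 512 + 512 = 1024 kbps = 1.024 Mbps.
drone footage reel: 71.024 Mbps × 120 s = 8522.9 Mb
time-lapse clip: 52.994 Mbps × 420 s = 22257.5 Mb
feature film: 23.024 Mbps × 8040 s = 185113.0 Mb
Twitch VOD: 6.424 Mbps × 18180 s = 116788.3 Mb
short film: 6.544 Mbps × 667 s = 4364.8 Mb
Total: 337046.5 Mb = 42130.8 MB.
= 42.13 GB.

42.1 GB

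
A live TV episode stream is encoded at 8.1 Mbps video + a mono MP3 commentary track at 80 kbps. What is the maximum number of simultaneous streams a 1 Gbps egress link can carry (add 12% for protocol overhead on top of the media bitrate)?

Audio: 80 kbps = 0.080 Mbps.
Per-viewer media rate: 8.180 Mbps.
On the wire with 12% overhead: 9.162 Mbps.
1 Gbps = 1,000 Mbps; 1,000 / 9.162 = 109.15 → 109 viewers.

109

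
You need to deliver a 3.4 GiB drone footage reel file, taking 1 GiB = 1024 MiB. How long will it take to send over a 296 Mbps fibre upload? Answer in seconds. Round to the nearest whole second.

File: 3.4 GiB = 29205.8 Mb.
At 296 Mbps: 29205.8 / 296 = 98.7 s ≈ 98.7 seconds.

99 seconds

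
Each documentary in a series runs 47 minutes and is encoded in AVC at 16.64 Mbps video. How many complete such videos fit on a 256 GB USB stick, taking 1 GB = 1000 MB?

43

47 min = 2820 s
Per item: 16.640 Mbps × 2820 s = 46,925 Mb = 5,866 MB.
Capacity: 256 GB = 2,048,000 Mb; 43.64 items → 43 complete.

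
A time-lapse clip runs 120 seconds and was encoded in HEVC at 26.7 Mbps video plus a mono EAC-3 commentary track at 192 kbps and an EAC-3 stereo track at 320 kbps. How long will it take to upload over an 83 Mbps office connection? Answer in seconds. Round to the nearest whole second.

Audio total: 192 + 320 = 512 kbps = 0.512 Mbps.
Total bitrate: 27.212 Mbps.
File: 27.212 Mbps × 120 s = 3265.4 Mb.
At 83 Mbps: 3265.4 / 83 = 39.3 s ≈ 39.3 seconds.

39 seconds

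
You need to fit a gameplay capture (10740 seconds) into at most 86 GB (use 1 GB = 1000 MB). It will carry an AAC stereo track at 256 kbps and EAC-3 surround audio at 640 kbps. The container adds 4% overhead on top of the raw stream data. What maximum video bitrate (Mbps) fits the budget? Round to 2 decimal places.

Budget: 86 GB = 688000.0 Mb.
Stream payload after overhead: 688000.0 / 1.04 = 661538.5 Mb.
Total bitrate budget: 661538.5 Mb / 10740 s = 61.596 Mbps.
Audio total: 256 + 640 = 896 kbps = 0.896 Mbps.
Video: 61.596 − 0.896 = 60.700 Mbps.

60.70 Mbps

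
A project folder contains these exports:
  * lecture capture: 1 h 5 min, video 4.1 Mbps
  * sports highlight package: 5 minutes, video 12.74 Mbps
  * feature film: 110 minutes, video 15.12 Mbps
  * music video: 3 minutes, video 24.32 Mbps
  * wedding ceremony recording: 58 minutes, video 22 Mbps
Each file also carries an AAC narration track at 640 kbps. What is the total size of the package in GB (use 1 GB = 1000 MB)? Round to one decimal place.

26.2 GB

Audio: 640 kbps = 0.640 Mbps.
lecture capture: 4.740 Mbps × 3900 s = 18486.0 Mb
sports highlight package: 13.380 Mbps × 300 s = 4014.0 Mb
feature film: 15.760 Mbps × 6600 s = 104016.0 Mb
music video: 24.960 Mbps × 180 s = 4492.8 Mb
wedding ceremony recording: 22.640 Mbps × 3480 s = 78787.2 Mb
Total: 209796.0 Mb = 26224.5 MB.
= 26.22 GB.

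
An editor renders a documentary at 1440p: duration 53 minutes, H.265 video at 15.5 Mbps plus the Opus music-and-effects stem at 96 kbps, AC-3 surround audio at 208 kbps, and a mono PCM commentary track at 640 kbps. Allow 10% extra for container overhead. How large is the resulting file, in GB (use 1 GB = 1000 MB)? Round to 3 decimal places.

53 min = 3180 s
Audio total: 96 + 208 + 640 = 944 kbps = 0.944 Mbps.
Total bitrate: 15.5 + 0.944 = 16.444 Mbps.
Stream data: 16.444 Mbps × 3180 s = 52291.9 Mb.
With 10% container overhead: ×1.10.
57,521 Mb ÷ 8 = 7,190 MB → 7.190 GB.

7.190 GB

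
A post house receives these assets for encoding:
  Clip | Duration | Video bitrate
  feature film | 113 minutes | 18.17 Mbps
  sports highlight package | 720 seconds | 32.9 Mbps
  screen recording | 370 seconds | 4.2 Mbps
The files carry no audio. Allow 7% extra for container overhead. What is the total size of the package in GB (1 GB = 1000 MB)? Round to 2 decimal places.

19.85 GB

feature film: 18.170 Mbps × 6780 s × 1.07 = 131816.1 Mb
sports highlight package: 32.900 Mbps × 720 s × 1.07 = 25346.2 Mb
screen recording: 4.200 Mbps × 370 s × 1.07 = 1662.8 Mb
Total: 158825.0 Mb = 19853.1 MB.
= 19.85 GB.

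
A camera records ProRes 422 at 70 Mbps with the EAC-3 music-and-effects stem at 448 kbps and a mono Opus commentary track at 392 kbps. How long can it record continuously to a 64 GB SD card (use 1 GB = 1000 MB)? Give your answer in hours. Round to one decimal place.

2.0 hours

Audio total: 448 + 392 = 840 kbps = 0.840 Mbps.
Total bitrate: 70 + 0.840 = 70.840 Mbps.
Capacity: 64 GB = 512,000 Mb.
Recording time: 512,000 / 70.840 = 7,228 s ≈ 2.01 hours.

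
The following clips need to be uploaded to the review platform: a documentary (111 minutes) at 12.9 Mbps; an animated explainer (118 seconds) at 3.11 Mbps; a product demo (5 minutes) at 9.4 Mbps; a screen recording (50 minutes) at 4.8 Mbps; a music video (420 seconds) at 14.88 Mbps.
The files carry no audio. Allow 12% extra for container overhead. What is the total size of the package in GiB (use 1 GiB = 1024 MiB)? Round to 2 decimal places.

documentary: 12.900 Mbps × 6660 s × 1.12 = 96223.7 Mb
animated explainer: 3.110 Mbps × 118 s × 1.12 = 411.0 Mb
product demo: 9.400 Mbps × 300 s × 1.12 = 3158.4 Mb
screen recording: 4.800 Mbps × 3000 s × 1.12 = 16128.0 Mb
music video: 14.880 Mbps × 420 s × 1.12 = 6999.6 Mb
Total: 122920.6 Mb = 15365.1 MB.
= 14.31 GiB.

14.31 GiB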